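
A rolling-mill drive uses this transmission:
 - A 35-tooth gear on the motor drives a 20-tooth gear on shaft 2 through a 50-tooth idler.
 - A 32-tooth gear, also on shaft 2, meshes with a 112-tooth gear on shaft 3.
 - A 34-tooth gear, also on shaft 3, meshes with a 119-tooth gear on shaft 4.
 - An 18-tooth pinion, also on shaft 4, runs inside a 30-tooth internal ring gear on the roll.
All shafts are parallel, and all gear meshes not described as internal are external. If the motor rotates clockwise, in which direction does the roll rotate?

the motor → shaft 2: driver → idler → driven is 2 external meshes, 2 reversals → CW.
shaft 2 → shaft 3: external mesh, 1 reversal → CCW.
shaft 3 → shaft 4: external mesh, 1 reversal → CW.
shaft 4 → the roll: internal mesh, same direction → CW.
4 reversals in total — an even number — so the roll turns the same way as the motor.

clockwise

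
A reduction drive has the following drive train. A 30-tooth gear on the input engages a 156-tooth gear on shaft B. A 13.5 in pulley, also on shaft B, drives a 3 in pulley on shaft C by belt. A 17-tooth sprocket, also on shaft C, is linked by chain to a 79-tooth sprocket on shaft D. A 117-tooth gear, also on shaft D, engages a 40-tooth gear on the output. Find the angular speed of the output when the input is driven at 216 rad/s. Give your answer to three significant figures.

118 rad/s

the input → shaft B (gear mesh, 156/30): 216 ÷ 5.2 = 41.538 rad/s
shaft B → shaft C (belt, 3/13.5): 41.538 ÷ 0.22222 = 186.92 rad/s
shaft C → shaft D (chain, 79/17): 186.92 ÷ 4.6471 = 40.224 rad/s
shaft D → the output (gear mesh, 40/117): 40.224 ÷ 0.34188 = 117.66 rad/s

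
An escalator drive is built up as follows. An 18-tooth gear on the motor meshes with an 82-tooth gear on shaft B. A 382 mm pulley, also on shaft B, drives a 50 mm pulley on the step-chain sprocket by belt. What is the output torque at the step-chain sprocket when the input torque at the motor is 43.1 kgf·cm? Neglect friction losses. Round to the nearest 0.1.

After the gear mesh (82/18): 43.1 × 4.5556 = 196.34 kgf·cm
After the belt (50/382): 196.34 × 0.13089 = 25.7 kgf·cm

25.7 kgf·cm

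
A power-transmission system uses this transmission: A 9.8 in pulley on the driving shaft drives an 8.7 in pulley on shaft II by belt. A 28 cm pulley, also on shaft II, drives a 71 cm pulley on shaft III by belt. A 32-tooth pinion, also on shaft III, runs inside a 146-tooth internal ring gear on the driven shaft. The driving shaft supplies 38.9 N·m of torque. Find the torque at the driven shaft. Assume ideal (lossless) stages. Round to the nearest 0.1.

399.5 N·m

belt 8.7/9.8 = 0.88776 → τ = 38.9·0.88776 = 34.534 N·m
belt 71/28 = 2.5357 → τ = 34.534·2.5357 = 87.568 N·m
internal gear 146/32 = 4.5625 → τ = 87.568·4.5625 = 399.53 N·m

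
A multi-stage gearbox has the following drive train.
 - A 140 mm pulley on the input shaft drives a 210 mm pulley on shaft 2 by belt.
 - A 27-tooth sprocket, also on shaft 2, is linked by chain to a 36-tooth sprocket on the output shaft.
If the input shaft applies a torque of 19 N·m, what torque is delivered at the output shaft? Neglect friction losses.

After the belt (210/140): 19 × 1.5 = 28.5 N·m
After the chain (36/27): 28.5 × 1.3333 = 38 N·m

38 N·m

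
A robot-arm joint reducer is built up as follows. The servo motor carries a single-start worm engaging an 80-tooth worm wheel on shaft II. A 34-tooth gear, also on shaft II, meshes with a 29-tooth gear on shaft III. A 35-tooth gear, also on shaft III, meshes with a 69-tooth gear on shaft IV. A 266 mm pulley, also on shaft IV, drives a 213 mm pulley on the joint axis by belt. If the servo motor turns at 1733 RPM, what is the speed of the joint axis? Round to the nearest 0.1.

Worm: ratio = 80/1 = 80, so shaft II turns at 1733 / 80 = 21.663 RPM.
Gear mesh: ratio = 29/34 = 0.85294, so shaft III turns at 21.663 / 0.85294 = 25.397 RPM.
Gear mesh: ratio = 69/35 = 1.9714, so shaft IV turns at 25.397 / 1.9714 = 12.883 RPM.
Belt: ratio = 213/266 = 0.80075, so the joint axis turns at 12.883 / 0.80075 = 16.088 RPM.

16.1 RPM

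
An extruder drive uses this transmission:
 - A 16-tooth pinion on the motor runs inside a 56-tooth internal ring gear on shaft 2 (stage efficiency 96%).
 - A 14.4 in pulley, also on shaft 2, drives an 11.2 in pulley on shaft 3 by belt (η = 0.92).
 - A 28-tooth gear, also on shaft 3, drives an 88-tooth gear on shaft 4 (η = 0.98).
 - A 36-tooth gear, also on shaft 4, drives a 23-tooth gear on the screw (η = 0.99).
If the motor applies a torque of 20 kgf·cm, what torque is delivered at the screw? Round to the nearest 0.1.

internal gear 56/16 = 3.5 → τ = 20·3.5·0.96 = 67.2 kgf·cm
belt 11.2/14.4 = 0.77778 → τ = 67.2·0.77778·0.92 = 48.085 kgf·cm
gear mesh 88/28 = 3.1429 → τ = 48.085·3.1429·0.98 = 148.1 kgf·cm
gear mesh 23/36 = 0.63889 → τ = 148.1·0.63889·0.99 = 93.675 kgf·cm

93.7 kgf·cm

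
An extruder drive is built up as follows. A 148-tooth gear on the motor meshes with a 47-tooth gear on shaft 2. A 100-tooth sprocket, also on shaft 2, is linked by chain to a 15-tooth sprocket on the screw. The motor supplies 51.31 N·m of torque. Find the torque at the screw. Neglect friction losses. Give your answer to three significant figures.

2.44 N·m

Gear mesh: ratio = 47/148 = 0.31757; torque at shaft 2 = 51.31 × 0.31757 = 16.294 N·m.
Chain: ratio = 15/100 = 0.15; torque at the screw = 16.294 × 0.15 = 2.4442 N·m.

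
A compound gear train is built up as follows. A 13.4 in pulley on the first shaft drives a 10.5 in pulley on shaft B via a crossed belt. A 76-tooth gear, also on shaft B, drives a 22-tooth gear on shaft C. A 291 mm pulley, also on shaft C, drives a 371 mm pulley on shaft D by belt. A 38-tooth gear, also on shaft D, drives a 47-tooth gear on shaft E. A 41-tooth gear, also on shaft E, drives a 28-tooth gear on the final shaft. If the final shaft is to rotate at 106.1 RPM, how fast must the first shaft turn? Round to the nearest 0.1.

Overall ratio R = 0.78358 × 0.28947 × 1.2749 × 1.2368 × 0.68293 = 0.24427.
Required input speed = output speed × R = 106.1 × 0.24427 = 25.917 RPM.

25.9 RPM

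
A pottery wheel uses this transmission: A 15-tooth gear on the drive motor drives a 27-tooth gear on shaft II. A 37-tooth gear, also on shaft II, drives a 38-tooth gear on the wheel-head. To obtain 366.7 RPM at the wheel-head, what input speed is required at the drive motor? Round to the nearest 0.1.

677.9 RPM

Overall ratio R = 1.8 × 1.027 = 1.8486.
Required input speed = output speed × R = 366.7 × 1.8486 = 677.9 RPM.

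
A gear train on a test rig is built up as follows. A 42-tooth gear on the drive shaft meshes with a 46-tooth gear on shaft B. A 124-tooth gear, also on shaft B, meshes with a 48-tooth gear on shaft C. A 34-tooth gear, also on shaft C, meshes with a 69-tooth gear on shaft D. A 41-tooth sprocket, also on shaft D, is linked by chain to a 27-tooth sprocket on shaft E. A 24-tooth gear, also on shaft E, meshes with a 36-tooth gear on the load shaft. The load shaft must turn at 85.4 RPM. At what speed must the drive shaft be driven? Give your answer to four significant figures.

Overall ratio R = 1.0952 × 0.3871 × 2.0294 × 0.65854 × 1.5 = 0.8499.
Required input speed = output speed × R = 85.4 × 0.8499 = 72.582 RPM.

72.58 RPM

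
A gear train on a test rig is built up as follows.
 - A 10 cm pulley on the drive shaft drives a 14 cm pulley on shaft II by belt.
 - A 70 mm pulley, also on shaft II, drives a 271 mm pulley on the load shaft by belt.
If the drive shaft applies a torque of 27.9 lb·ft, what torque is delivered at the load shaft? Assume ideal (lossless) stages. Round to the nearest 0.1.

After the belt (14/10): 27.9 × 1.4 = 39.06 lb·ft
After the belt (271/70): 39.06 × 3.8714 = 151.22 lb·ft

151.2 lb·ft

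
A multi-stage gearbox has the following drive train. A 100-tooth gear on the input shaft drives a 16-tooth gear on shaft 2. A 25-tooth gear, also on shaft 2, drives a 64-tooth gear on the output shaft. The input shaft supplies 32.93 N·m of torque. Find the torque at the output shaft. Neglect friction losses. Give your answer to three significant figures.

13.5 N·m

gear mesh 16/100 = 0.16 → τ = 32.93·0.16 = 5.2688 N·m
gear mesh 64/25 = 2.56 → τ = 5.2688·2.56 = 13.488 N·m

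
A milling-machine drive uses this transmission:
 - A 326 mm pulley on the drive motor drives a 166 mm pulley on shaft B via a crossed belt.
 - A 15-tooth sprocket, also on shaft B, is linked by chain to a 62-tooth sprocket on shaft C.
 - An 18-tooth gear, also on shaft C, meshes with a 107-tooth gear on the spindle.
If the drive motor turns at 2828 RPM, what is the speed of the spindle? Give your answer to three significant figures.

the drive motor → shaft B (belt, 166/326): 2828 ÷ 0.5092 = 5553.8 RPM
shaft B → shaft C (chain, 62/15): 5553.8 ÷ 4.1333 = 1343.7 RPM
shaft C → the spindle (gear mesh, 107/18): 1343.7 ÷ 5.9444 = 226.04 RPM

226 RPM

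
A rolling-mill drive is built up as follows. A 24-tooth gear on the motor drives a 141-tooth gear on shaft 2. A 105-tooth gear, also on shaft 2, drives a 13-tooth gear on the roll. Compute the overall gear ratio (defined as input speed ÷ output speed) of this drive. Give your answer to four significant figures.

0.7274

Each stage contributes driven/driver: gear mesh 141/24 = 5.875, gear mesh 13/105 = 0.12381.
Overall: 5.875 × 0.12381 = 0.72738.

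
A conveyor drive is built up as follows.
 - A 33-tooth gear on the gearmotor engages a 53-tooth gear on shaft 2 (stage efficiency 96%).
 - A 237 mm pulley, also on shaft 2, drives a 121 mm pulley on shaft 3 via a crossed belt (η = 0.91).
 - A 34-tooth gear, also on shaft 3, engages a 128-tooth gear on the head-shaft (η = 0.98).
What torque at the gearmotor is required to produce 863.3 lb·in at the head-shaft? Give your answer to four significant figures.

326.7 lb·in

Overall ratio R = 1.6061 × 0.51055 × 3.7647 = 3.087; overall efficiency η = 0.96 × 0.91 × 0.98 = 0.8561.
Input torque = output torque / (R × η) = 863.3 / (3.087 × 0.8561) = 326.66 lb·in.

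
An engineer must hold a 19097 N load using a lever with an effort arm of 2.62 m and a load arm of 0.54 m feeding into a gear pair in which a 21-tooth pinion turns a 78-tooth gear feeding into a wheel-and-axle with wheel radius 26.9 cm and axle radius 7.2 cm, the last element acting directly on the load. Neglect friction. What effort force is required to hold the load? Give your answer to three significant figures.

284 N

Lever MA = effort arm / load arm = 2.62/0.54 = 4.8519.
Gear pair MA = 78/21 = 3.7143.
Wheel-and-axle MA = R/r = 26.9/7.2 = 3.7361.
Combined ideal MA = 4.8519 × 3.7143 × 3.7361 = 67.329.
Effort = load / MA = 19097 / 67.329 = 283.64 N.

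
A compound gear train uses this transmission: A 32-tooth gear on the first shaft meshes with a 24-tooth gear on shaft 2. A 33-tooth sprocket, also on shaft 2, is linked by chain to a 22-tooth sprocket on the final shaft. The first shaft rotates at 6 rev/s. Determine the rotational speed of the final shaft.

gear mesh 24/32 = 0.75 → 6/0.75 = 8 rev/s
chain 22/33 = 0.66667 → 8/0.66667 = 12 rev/s

12 rev/s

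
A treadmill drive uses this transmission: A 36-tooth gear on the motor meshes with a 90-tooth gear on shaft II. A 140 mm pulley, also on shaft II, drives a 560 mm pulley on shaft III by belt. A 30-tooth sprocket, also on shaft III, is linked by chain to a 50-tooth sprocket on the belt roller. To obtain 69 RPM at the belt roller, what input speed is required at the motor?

1150 RPM

Overall ratio R = 2.5 × 4 × 1.6667 = 16.667.
Required input speed = output speed × R = 69 × 16.667 = 1150 RPM.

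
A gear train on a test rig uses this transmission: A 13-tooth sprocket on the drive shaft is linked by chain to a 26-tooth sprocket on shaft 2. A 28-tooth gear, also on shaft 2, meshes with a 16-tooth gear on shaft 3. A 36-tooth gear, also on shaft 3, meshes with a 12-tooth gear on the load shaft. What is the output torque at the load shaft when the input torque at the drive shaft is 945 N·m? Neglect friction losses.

chain 26/13 = 2 → τ = 945·2 = 1890 N·m
gear mesh 16/28 = 0.57143 → τ = 1890·0.57143 = 1080 N·m
gear mesh 12/36 = 0.33333 → τ = 1080·0.33333 = 360 N·m

360 N·m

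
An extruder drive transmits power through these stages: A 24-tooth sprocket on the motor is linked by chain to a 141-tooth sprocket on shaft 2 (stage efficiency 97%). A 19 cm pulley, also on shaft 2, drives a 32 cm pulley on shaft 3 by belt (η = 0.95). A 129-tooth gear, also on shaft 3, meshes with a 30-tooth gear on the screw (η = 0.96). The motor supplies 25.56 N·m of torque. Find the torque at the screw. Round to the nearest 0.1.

52.0 N·m

Chain: ratio = 141/24 = 5.875; torque at shaft 2 = 25.56 × 5.875 × 0.97 = 145.66 N·m.
Belt: ratio = 32/19 = 1.6842; torque at shaft 3 = 145.66 × 1.6842 × 0.95 = 233.06 N·m.
Gear mesh: ratio = 30/129 = 0.23256; torque at the screw = 233.06 × 0.23256 × 0.96 = 52.031 N·m.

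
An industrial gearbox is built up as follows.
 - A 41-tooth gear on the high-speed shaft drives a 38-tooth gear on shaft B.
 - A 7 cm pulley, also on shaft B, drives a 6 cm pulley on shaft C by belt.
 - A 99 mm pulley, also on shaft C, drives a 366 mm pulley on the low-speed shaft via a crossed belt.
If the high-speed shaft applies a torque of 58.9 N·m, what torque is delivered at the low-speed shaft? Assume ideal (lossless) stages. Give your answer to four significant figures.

173.0 N·m

After the gear mesh (38/41): 58.9 × 0.92683 = 54.59 N·m
After the belt (6/7): 54.59 × 0.85714 = 46.792 N·m
After the belt (366/99): 46.792 × 3.697 = 172.99 N·m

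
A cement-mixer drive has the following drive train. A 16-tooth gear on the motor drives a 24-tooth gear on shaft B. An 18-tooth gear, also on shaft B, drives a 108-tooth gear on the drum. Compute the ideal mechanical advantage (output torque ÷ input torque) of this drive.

9

Each stage contributes driven/driver: gear mesh 24/16 = 1.5, gear mesh 108/18 = 6.
Overall: 1.5 × 6 = 9.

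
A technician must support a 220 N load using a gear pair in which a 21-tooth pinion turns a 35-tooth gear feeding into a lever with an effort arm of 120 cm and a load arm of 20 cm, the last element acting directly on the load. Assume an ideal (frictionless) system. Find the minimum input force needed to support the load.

Gear pair MA = 35/21 = 1.6667.
Lever MA = effort arm / load arm = 120/20 = 6.
Combined ideal MA = 1.6667 × 6 = 10.
Effort = load / MA = 220 / 10 = 22 N.

22 N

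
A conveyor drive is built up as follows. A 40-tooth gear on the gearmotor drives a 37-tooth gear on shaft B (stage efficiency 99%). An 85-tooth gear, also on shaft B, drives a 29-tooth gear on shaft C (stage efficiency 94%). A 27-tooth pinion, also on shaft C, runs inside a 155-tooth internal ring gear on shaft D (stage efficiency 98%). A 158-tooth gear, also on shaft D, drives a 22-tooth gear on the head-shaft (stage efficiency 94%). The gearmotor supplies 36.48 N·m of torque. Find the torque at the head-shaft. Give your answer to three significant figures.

7.89 N·m

Gear mesh: ratio = 37/40 = 0.925; torque at shaft B = 36.48 × 0.925 × 0.99 = 33.407 N·m.
Gear mesh: ratio = 29/85 = 0.34118; torque at shaft C = 33.407 × 0.34118 × 0.94 = 10.714 N·m.
Internal gear: ratio = 155/27 = 5.7407; torque at shaft D = 10.714 × 5.7407 × 0.98 = 60.274 N·m.
Gear mesh: ratio = 22/158 = 0.13924; torque at the head-shaft = 60.274 × 0.13924 × 0.94 = 7.8891 N·m.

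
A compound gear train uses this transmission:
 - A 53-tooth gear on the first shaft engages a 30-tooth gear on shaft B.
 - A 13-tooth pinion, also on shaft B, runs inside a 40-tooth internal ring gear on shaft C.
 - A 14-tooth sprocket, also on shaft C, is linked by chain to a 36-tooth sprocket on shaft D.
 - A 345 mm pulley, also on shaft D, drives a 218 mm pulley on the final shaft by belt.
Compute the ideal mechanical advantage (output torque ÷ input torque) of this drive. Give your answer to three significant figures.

2.83

Each stage contributes driven/driver: gear mesh 30/53 = 0.56604, internal gear 40/13 = 3.0769, chain 36/14 = 2.5714, belt 218/345 = 0.63188.
Overall: 0.56604 × 3.0769 × 2.5714 × 0.63188 = 2.8299.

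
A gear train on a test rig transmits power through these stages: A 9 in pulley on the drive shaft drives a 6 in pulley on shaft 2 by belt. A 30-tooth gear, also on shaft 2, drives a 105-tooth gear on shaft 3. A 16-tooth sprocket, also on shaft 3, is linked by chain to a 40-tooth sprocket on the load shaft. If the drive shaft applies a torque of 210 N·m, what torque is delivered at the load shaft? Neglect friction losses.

1225 N·m

belt 6/9 = 0.66667 → τ = 210·0.66667 = 140 N·m
gear mesh 105/30 = 3.5 → τ = 140·3.5 = 490 N·m
chain 40/16 = 2.5 → τ = 490·2.5 = 1225 N·m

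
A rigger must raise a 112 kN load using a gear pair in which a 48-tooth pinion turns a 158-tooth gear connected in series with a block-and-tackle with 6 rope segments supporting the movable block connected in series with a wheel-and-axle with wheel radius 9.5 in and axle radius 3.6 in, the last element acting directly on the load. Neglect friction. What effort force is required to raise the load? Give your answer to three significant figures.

Gear pair MA = 158/48 = 3.2917.
Block-and-tackle MA = number of supporting rope parts = 6.
Wheel-and-axle MA = R/r = 9.5/3.6 = 2.6389.
Combined ideal MA = 3.2917 × 6 × 2.6389 = 52.118.
Effort = load / MA = 112 / 52.118 = 2.149 kN.

2.15 kN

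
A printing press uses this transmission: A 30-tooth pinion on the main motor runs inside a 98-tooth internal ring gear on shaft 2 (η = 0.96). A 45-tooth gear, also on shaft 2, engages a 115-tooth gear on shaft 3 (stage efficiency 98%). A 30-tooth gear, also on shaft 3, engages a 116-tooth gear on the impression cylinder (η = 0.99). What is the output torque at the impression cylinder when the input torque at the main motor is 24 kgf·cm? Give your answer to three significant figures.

722 kgf·cm

After the internal gear (98/30): 24 × 3.2667 × 0.96 = 75.264 kgf·cm
After the gear mesh (115/45): 75.264 × 2.5556 × 0.98 = 188.49 kgf·cm
After the gear mesh (116/30): 188.49 × 3.8667 × 0.99 = 721.56 kgf·cm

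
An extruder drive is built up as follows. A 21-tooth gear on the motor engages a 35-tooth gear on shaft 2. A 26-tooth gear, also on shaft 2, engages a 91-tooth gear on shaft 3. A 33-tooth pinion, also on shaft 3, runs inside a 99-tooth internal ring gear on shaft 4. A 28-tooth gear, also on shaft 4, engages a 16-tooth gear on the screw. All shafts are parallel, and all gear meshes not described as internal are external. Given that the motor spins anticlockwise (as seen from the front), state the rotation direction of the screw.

clockwise

the motor → shaft 2: external mesh, 1 reversal → CW.
shaft 2 → shaft 3: external mesh, 1 reversal → CCW.
shaft 3 → shaft 4: internal mesh, same direction → CCW.
shaft 4 → the screw: external mesh, 1 reversal → CW.
3 reversals in total — an odd number — so the screw turns opposite to the motor.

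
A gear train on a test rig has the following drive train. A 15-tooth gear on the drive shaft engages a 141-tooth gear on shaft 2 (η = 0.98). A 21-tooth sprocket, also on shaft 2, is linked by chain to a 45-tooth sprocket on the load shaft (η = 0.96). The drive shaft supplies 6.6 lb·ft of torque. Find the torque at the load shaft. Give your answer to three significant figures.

Gear mesh: ratio = 141/15 = 9.4; torque at shaft 2 = 6.6 × 9.4 × 0.98 = 60.799 lb·ft.
Chain: ratio = 45/21 = 2.1429; torque at the load shaft = 60.799 × 2.1429 × 0.96 = 125.07 lb·ft.

125 lb·ft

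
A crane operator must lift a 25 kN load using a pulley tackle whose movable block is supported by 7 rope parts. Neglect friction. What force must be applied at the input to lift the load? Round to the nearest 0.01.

3.57 kN

Block-and-tackle MA = number of supporting rope parts = 7.
Effort = load / MA = 25 / 7 = 3.5714 kN.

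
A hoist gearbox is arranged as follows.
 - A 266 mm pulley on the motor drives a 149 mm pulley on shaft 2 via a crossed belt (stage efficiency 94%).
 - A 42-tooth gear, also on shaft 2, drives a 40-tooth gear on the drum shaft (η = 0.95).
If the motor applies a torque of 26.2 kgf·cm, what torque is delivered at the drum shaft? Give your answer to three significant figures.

Belt: ratio = 149/266 = 0.56015; torque at shaft 2 = 26.2 × 0.56015 × 0.94 = 13.795 kgf·cm.
Gear mesh: ratio = 40/42 = 0.95238; torque at the drum shaft = 13.795 × 0.95238 × 0.95 = 12.482 kgf·cm.

12.5 kgf·cm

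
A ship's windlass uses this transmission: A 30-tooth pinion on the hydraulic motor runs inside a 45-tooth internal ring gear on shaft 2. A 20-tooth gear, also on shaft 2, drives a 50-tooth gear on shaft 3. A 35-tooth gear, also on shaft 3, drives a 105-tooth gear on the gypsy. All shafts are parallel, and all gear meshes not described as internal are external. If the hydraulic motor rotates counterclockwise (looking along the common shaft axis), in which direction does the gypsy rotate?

counterclockwise

the hydraulic motor → shaft 2: internal mesh, same direction → CCW.
shaft 2 → shaft 3: external mesh, 1 reversal → CW.
shaft 3 → the gypsy: external mesh, 1 reversal → CCW.
2 reversals in total — an even number — so the gypsy turns the same way as the hydraulic motor.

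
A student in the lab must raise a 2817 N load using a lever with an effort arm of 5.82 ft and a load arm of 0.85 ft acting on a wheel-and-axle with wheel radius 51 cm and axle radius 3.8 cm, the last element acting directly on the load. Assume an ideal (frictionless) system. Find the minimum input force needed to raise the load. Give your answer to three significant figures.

30.7 N

Lever MA = effort arm / load arm = 5.82/0.85 = 6.8471.
Wheel-and-axle MA = R/r = 51/3.8 = 13.421.
Combined ideal MA = 6.8471 × 13.421 = 91.895.
Effort = load / MA = 2817 / 91.895 = 30.655 N.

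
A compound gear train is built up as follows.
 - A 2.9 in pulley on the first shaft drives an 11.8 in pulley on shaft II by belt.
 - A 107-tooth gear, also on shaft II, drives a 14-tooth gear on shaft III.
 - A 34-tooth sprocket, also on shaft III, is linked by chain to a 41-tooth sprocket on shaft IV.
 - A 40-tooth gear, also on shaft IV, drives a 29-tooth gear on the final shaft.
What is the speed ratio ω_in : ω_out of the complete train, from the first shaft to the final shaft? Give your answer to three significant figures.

0.465

Each stage contributes driven/driver: belt 11.8/2.9 = 4.069, gear mesh 14/107 = 0.13084, chain 41/34 = 1.2059, gear mesh 29/40 = 0.725.
Overall: 4.069 × 0.13084 × 1.2059 × 0.725 = 0.46545.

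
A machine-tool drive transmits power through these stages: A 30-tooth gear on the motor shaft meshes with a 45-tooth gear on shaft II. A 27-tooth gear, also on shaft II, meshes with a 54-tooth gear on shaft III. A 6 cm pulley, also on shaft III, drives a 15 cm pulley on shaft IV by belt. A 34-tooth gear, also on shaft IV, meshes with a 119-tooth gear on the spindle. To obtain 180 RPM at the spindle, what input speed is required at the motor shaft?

Overall ratio R = 1.5 × 2 × 2.5 × 3.5 = 26.25.
Required input speed = output speed × R = 180 × 26.25 = 4725 RPM.

4725 RPM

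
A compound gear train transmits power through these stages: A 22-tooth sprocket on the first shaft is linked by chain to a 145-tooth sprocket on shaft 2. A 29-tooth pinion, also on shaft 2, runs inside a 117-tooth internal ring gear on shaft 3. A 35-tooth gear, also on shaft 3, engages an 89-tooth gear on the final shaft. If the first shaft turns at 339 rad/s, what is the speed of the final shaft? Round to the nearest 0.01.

the first shaft → shaft 2 (chain, 145/22): 339 ÷ 6.5909 = 51.434 rad/s
shaft 2 → shaft 3 (internal gear, 117/29): 51.434 ÷ 4.0345 = 12.749 rad/s
shaft 3 → the final shaft (gear mesh, 89/35): 12.749 ÷ 2.5429 = 5.0135 rad/s

5.01 rad/s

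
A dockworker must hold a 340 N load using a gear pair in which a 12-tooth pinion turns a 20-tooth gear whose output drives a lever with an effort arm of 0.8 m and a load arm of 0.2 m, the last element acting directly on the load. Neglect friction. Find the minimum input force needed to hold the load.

51 N

Gear pair MA = 20/12 = 1.6667.
Lever MA = effort arm / load arm = 0.8/0.2 = 4.
Combined ideal MA = 1.6667 × 4 = 6.6667.
Effort = load / MA = 340 / 6.6667 = 51 N.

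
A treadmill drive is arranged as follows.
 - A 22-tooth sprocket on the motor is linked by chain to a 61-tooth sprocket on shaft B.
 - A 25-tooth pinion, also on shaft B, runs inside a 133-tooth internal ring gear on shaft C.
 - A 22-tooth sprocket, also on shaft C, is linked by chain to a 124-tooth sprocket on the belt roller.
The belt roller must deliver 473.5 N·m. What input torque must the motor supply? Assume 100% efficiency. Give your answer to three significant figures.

5.70 N·m

Overall ratio R = 2.7727 × 5.32 × 5.6364 = 83.141.
Input torque = output torque / R = 473.5 / 83.141 = 5.6951 N·m.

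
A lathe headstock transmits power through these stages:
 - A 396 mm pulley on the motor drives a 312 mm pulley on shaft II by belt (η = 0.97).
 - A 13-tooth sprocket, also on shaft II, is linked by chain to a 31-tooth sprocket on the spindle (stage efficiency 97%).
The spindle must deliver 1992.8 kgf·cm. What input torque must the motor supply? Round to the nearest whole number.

1127 kgf·cm

Overall ratio R = 0.78788 × 2.3846 = 1.8788; overall efficiency η = 0.97 × 0.97 = 0.9409.
Input torque = output torque / (R × η) = 1992.8 / (1.8788 × 0.9409) = 1127.3 kgf·cm.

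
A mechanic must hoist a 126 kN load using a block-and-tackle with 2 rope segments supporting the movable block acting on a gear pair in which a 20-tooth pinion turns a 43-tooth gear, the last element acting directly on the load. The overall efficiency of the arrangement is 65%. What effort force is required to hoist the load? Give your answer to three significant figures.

Block-and-tackle MA = number of supporting rope parts = 2.
Gear pair MA = 43/20 = 2.15.
Combined ideal MA = 2 × 2.15 = 4.3.
Actual MA = 4.3 × 0.65 = 2.795.
Effort = load / actual MA = 126 / 2.795 = 45.081 kN.

45.1 kN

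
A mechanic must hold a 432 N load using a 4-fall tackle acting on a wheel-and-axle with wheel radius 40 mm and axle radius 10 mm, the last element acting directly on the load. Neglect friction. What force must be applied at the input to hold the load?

27 N

Block-and-tackle MA = number of supporting rope parts = 4.
Wheel-and-axle MA = R/r = 40/10 = 4.
Combined ideal MA = 4 × 4 = 16.
Effort = load / MA = 432 / 16 = 27 N.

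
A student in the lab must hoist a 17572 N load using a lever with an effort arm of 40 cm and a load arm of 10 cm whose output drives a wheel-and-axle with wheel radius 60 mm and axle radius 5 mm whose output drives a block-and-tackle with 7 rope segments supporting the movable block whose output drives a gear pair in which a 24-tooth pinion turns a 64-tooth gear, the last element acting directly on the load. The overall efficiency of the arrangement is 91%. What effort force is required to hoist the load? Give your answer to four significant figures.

Lever MA = effort arm / load arm = 40/10 = 4.
Wheel-and-axle MA = R/r = 60/5 = 12.
Block-and-tackle MA = number of supporting rope parts = 7.
Gear pair MA = 64/24 = 2.6667.
Combined ideal MA = 4 × 12 × 7 × 2.6667 = 896.
Actual MA = 896 × 0.91 = 815.36.
Effort = load / actual MA = 17572 / 815.36 = 21.551 N.

21.55 N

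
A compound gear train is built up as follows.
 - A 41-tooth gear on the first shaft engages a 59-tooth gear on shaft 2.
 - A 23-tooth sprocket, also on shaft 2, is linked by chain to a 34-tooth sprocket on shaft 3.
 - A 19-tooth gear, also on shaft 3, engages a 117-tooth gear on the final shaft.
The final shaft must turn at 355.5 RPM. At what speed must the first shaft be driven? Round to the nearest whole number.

4657 RPM

Overall ratio R = 1.439 × 1.4783 × 6.1579 = 13.099.
Required input speed = output speed × R = 355.5 × 13.099 = 4656.8 RPM.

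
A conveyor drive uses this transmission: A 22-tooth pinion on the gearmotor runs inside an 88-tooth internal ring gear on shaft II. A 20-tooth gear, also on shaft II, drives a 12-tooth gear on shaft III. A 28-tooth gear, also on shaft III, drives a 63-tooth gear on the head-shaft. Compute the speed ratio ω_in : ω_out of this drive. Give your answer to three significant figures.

Each stage contributes driven/driver: internal gear 88/22 = 4, gear mesh 12/20 = 0.6, gear mesh 63/28 = 2.25.
Overall: 4 × 0.6 × 2.25 = 5.4.

5.40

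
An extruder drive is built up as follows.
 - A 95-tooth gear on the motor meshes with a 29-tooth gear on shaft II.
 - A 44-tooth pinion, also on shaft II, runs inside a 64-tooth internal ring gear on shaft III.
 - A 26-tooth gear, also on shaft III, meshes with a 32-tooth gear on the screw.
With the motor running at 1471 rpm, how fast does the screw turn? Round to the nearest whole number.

gear mesh 29/95 = 0.30526 → 1471/0.30526 = 4818.8 rpm
internal gear 64/44 = 1.4545 → 4818.8/1.4545 = 3312.9 rpm
gear mesh 32/26 = 1.2308 → 3312.9/1.2308 = 2691.7 rpm

2692 rpm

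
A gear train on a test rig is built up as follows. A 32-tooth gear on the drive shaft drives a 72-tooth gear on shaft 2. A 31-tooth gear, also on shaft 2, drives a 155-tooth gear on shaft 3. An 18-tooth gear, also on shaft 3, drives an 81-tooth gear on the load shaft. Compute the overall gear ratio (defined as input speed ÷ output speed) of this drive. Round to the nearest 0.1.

50.6

Each stage contributes driven/driver: gear mesh 72/32 = 2.25, gear mesh 155/31 = 5, gear mesh 81/18 = 4.5.
Overall: 2.25 × 5 × 4.5 = 50.625.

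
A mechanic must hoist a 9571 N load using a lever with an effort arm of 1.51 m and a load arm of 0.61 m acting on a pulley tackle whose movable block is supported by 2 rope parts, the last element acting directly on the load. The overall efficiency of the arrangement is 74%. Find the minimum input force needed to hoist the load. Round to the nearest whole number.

2612 N

Lever MA = effort arm / load arm = 1.51/0.61 = 2.4754.
Block-and-tackle MA = number of supporting rope parts = 2.
Combined ideal MA = 2.4754 × 2 = 4.9508.
Actual MA = 4.9508 × 0.74 = 3.6636.
Effort = load / actual MA = 9571 / 3.6636 = 2612.5 N.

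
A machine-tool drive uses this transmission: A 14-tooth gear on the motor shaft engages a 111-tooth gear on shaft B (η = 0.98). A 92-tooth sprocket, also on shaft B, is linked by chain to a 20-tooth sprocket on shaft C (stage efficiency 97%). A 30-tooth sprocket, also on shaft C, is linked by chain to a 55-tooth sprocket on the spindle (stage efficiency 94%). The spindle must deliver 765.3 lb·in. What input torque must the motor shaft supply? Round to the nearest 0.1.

Overall ratio R = 7.9286 × 0.21739 × 1.8333 = 3.1599; overall efficiency η = 0.98 × 0.97 × 0.94 = 0.8936.
Input torque = output torque / (R × η) = 765.3 / (3.1599 × 0.8936) = 271.04 lb·in.

271.0 lb·in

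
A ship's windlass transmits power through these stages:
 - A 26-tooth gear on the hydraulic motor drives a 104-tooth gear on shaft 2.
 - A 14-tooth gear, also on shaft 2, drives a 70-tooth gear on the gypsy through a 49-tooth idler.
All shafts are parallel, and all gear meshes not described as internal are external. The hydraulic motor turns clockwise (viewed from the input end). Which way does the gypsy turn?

counterclockwise

the hydraulic motor → shaft 2: external mesh, 1 reversal → CCW.
shaft 2 → the gypsy: driver → idler → driven is 2 external meshes, 2 reversals → CCW.
3 reversals in total — an odd number — so the gypsy turns opposite to the hydraulic motor.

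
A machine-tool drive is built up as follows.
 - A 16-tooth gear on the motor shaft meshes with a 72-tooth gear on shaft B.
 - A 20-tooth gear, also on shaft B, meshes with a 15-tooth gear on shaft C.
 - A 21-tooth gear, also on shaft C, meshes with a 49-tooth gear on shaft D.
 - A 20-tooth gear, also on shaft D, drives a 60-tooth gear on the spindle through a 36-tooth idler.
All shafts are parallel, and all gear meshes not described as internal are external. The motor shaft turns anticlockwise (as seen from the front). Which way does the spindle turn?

clockwise

the motor shaft → shaft B: external mesh, 1 reversal → CW.
shaft B → shaft C: external mesh, 1 reversal → CCW.
shaft C → shaft D: external mesh, 1 reversal → CW.
shaft D → the spindle: driver → idler → driven is 2 external meshes, 2 reversals → CW.
5 reversals in total — an odd number — so the spindle turns opposite to the motor shaft.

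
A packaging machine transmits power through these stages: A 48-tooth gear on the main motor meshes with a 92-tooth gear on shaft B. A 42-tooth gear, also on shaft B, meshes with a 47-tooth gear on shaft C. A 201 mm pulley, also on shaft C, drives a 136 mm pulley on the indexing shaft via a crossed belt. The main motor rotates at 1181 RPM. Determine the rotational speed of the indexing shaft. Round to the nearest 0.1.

813.8 RPM

the main motor → shaft B (gear mesh, 92/48): 1181 ÷ 1.9167 = 616.17 RPM
shaft B → shaft C (gear mesh, 47/42): 616.17 ÷ 1.119 = 550.62 RPM
shaft C → the indexing shaft (belt, 136/201): 550.62 ÷ 0.67662 = 813.79 RPM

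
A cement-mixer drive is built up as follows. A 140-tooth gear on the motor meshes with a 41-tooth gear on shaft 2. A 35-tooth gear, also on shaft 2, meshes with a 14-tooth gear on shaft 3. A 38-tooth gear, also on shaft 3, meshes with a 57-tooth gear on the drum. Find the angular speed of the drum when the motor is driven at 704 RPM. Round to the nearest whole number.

4007 RPM

gear mesh 41/140 = 0.29286 → 704/0.29286 = 2403.9 RPM
gear mesh 14/35 = 0.4 → 2403.9/0.4 = 6009.8 RPM
gear mesh 57/38 = 1.5 → 6009.8/1.5 = 4006.5 RPM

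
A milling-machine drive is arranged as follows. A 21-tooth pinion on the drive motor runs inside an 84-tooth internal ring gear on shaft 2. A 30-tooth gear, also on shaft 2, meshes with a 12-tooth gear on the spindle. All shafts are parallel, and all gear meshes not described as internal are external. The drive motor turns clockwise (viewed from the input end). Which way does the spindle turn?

the drive motor → shaft 2: internal mesh, same direction → CW.
shaft 2 → the spindle: external mesh, 1 reversal → CCW.
1 reversal in total — an odd number — so the spindle turns opposite to the drive motor.

anticlockwise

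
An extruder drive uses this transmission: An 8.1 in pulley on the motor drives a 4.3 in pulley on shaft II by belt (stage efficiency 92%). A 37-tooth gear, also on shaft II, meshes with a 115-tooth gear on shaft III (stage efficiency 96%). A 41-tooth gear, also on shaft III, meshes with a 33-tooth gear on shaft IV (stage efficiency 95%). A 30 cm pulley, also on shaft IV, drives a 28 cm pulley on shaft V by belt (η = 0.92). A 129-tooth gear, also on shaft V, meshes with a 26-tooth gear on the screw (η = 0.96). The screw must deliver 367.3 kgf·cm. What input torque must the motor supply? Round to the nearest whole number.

Overall ratio R = 0.53086 × 3.1081 × 0.80488 × 0.93333 × 0.20155 = 0.24982; overall efficiency η = 0.92 × 0.96 × 0.95 × 0.92 × 0.96 = 0.7410.
Input torque = output torque / (R × η) = 367.3 / (0.24982 × 0.7410) = 1984 kgf·cm.

1984 kgf·cm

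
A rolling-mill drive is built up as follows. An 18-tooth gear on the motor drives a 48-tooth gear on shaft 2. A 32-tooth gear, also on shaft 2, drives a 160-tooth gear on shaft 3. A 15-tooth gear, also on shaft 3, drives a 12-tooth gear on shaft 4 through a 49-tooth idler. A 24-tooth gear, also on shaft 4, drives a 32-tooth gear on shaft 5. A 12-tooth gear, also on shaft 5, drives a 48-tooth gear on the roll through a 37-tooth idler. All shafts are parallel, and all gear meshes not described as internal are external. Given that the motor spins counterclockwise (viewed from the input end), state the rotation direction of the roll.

clockwise

the motor → shaft 2: external mesh, 1 reversal → CW.
shaft 2 → shaft 3: external mesh, 1 reversal → CCW.
shaft 3 → shaft 4: driver → idler → driven is 2 external meshes, 2 reversals → CCW.
shaft 4 → shaft 5: external mesh, 1 reversal → CW.
shaft 5 → the roll: driver → idler → driven is 2 external meshes, 2 reversals → CW.
7 reversals in total — an odd number — so the roll turns opposite to the motor.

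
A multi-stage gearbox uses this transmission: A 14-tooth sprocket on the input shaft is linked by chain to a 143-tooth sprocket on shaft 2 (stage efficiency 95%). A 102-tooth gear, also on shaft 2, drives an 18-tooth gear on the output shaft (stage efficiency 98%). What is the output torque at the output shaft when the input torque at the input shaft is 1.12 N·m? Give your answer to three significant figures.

1.88 N·m

chain 143/14 = 10.214 → τ = 1.12·10.214·0.95 = 10.868 N·m
gear mesh 18/102 = 0.17647 → τ = 10.868·0.17647·0.98 = 1.8795 N·m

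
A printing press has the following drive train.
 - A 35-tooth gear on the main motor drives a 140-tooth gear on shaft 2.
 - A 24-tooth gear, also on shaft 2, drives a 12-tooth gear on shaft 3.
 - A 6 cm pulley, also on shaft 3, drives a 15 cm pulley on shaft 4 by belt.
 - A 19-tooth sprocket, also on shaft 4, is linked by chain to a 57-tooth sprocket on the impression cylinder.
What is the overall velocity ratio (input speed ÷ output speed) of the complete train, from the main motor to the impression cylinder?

15

Each stage contributes driven/driver: gear mesh 140/35 = 4, gear mesh 12/24 = 0.5, belt 15/6 = 2.5, chain 57/19 = 3.
Overall: 4 × 0.5 × 2.5 × 3 = 15.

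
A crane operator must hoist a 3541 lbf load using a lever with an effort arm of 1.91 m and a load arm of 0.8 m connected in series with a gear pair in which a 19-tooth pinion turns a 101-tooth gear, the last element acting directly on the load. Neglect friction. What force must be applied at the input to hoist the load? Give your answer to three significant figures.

Lever MA = effort arm / load arm = 1.91/0.8 = 2.3875.
Gear pair MA = 101/19 = 5.3158.
Combined ideal MA = 2.3875 × 5.3158 = 12.691.
Effort = load / MA = 3541 / 12.691 = 279.01 lbf.

279 lbf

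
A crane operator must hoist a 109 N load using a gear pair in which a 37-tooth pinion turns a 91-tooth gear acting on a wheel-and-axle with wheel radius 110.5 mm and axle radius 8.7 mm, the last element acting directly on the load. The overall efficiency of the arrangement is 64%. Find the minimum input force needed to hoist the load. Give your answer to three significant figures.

Gear pair MA = 91/37 = 2.4595.
Wheel-and-axle MA = R/r = 110.5/8.7 = 12.701.
Combined ideal MA = 2.4595 × 12.701 = 31.238.
Actual MA = 31.238 × 0.64 = 19.992.
Effort = load / actual MA = 109 / 19.992 = 5.4521 N.

5.45 N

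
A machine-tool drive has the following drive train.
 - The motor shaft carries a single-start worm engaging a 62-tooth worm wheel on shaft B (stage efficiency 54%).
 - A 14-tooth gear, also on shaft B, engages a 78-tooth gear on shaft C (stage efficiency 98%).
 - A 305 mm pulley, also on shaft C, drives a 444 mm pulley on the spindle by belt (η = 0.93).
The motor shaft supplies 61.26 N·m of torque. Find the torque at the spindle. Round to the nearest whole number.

Worm: ratio = 62/1 = 62; torque at shaft B = 61.26 × 62 × 0.54 = 2051 N·m.
Gear mesh: ratio = 78/14 = 5.5714; torque at shaft C = 2051 × 5.5714 × 0.98 = 11198 N·m.
Belt: ratio = 444/305 = 1.4557; torque at the spindle = 11198 × 1.4557 × 0.93 = 15161 N·m.

15161 N·m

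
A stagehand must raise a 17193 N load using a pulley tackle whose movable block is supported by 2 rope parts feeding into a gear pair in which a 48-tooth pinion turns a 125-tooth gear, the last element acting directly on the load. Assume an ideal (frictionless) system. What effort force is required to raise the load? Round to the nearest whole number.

Block-and-tackle MA = number of supporting rope parts = 2.
Gear pair MA = 125/48 = 2.6042.
Combined ideal MA = 2 × 2.6042 = 5.2083.
Effort = load / MA = 17193 / 5.2083 = 3301.1 N.

3301 N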